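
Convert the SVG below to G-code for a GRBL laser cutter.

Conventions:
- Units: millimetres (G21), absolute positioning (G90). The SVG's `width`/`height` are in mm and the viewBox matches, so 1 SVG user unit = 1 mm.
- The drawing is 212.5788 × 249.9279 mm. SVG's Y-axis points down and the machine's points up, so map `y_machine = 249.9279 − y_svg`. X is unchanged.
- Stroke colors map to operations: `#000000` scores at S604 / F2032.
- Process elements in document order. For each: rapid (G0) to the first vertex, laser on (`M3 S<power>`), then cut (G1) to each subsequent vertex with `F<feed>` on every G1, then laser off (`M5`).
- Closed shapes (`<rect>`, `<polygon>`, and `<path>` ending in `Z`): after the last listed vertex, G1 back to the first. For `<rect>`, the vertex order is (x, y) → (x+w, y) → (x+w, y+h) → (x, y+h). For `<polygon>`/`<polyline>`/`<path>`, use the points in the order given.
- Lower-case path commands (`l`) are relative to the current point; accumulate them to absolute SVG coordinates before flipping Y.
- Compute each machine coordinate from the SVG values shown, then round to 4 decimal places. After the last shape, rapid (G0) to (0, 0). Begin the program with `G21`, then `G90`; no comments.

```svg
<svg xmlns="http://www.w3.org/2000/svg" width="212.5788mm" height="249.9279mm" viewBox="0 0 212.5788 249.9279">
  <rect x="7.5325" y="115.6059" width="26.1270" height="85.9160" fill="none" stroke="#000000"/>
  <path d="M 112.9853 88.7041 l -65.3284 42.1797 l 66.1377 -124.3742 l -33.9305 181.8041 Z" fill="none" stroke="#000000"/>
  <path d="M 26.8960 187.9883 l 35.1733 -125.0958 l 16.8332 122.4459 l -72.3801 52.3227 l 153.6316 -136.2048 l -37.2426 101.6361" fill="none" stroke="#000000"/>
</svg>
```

G21
G90
G0 X7.5325 Y134.3220
M3 S604
G1 X33.6595 Y134.3220 F2032
G1 X33.6595 Y48.4060 F2032
G1 X7.5325 Y48.4060 F2032
G1 X7.5325 Y134.3220 F2032
M5
G0 X112.9853 Y161.2238
M3 S604
G1 X47.6569 Y119.0441 F2032
G1 X113.7946 Y243.4183 F2032
G1 X79.8641 Y61.6142 F2032
G1 X112.9853 Y161.2238 F2032
M5
G0 X26.8960 Y61.9396
M3 S604
G1 X62.0693 Y187.0354 F2032
G1 X78.9025 Y64.5895 F2032
G1 X6.5224 Y12.2668 F2032
G1 X160.1540 Y148.4716 F2032
G1 X122.9114 Y46.8355 F2032
M5
G0 X0.0000 Y0.0000

viewBox `0 0 212.5788 249.9279` with mm width/height → 1 unit = 1 mm. Flip: y_m = 249.9279 − y_svg.

**Shape 1** — `<rect>` rectangle, stroke `#000000` → score (S604, F2032). Machine vertices: (7.5325,134.3220) → (33.6595,134.3220) → (33.6595,48.4060) → (7.5325,48.4060) → (7.5325,134.3220). Closed: final G1 returns to the first vertex.

**Shape 2** — `<path>` closed polygon, stroke `#000000` → score (S604, F2032). Machine vertices: (112.9853,161.2238) → (47.6569,119.0441) → (113.7946,243.4183) → (79.8641,61.6142) → (112.9853,161.2238). Closed: final G1 returns to the first vertex.

**Shape 3** — `<path>` open polyline, stroke `#000000` → score (S604, F2032). Machine vertices: (26.8960,61.9396) → (62.0693,187.0354) → (78.9025,64.5895) → (6.5224,12.2668) → (160.1540,148.4716) → (122.9114,46.8355). Open path.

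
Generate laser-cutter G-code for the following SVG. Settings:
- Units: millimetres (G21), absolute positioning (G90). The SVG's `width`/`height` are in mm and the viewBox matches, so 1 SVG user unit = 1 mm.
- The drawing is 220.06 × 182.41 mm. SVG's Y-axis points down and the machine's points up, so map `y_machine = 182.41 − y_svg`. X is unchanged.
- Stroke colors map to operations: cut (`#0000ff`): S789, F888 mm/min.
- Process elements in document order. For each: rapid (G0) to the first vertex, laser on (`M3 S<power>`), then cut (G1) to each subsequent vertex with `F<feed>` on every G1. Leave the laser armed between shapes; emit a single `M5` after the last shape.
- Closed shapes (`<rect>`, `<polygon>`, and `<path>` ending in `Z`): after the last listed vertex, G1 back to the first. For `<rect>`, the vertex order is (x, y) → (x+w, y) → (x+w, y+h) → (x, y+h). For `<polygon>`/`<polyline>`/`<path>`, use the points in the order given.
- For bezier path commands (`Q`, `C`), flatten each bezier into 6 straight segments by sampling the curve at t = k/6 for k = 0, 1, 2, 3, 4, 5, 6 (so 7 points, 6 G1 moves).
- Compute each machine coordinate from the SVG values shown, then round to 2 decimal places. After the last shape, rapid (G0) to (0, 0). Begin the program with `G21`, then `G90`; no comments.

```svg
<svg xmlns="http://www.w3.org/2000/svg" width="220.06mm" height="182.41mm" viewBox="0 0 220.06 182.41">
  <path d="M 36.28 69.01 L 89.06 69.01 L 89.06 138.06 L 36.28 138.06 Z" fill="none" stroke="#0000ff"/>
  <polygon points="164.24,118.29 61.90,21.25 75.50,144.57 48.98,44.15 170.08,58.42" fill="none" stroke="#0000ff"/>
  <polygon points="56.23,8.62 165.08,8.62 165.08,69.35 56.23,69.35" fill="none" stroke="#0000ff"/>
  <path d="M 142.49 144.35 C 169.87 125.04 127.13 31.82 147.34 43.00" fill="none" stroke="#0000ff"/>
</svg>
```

Since the viewBox matches the mm dimensions, user units are millimetres directly. The only transform is the Y-flip y_m = 182.41 − y_svg.

Shape 1 is a rectangle drawn with `<path>`. Its stroke #0000ff means cut at S789, F888. After flipping Y the toolpath is (36.28,113.40) → (89.06,113.40) → (89.06,44.35) → (36.28,44.35) → (36.28,113.40), returning to the start.

Shape 2 is a closed polygon drawn with `<polygon>`. Its stroke #0000ff means cut at S789, F888. After flipping Y the toolpath is (164.24,64.12) → (61.90,161.16) → (75.50,37.84) → (48.98,138.26) → (170.08,123.99) → (164.24,64.12), returning to the start.

Shape 3 is a rectangle drawn with `<polygon>`. Its stroke #0000ff means cut at S789, F888. After flipping Y the toolpath is (56.23,173.79) → (165.08,173.79) → (165.08,113.06) → (56.23,113.06) → (56.23,173.79), returning to the start.

Shape 4 is a cubic bezier drawn with `<path>`. Its stroke #0000ff means cut at S789, F888. After flipping Y the toolpath is (142.49,38.06) → (150.95,53.05) → (151.43,75.40) → (147.60,100.17) → (143.18,122.39) → (141.86,137.13) → (147.34,139.41).

G21
G90
G0 X36.28 Y113.40
M3 S789
G1 X89.06 Y113.40 F888
G1 X89.06 Y44.35 F888
G1 X36.28 Y44.35 F888
G1 X36.28 Y113.40 F888
G0 X164.24 Y64.12
M3 S789
G1 X61.90 Y161.16 F888
G1 X75.50 Y37.84 F888
G1 X48.98 Y138.26 F888
G1 X170.08 Y123.99 F888
G1 X164.24 Y64.12 F888
G0 X56.23 Y173.79
M3 S789
G1 X165.08 Y173.79 F888
G1 X165.08 Y113.06 F888
G1 X56.23 Y113.06 F888
G1 X56.23 Y173.79 F888
G0 X142.49 Y38.06
M3 S789
G1 X150.95 Y53.05 F888
G1 X151.43 Y75.40 F888
G1 X147.60 Y100.17 F888
G1 X143.18 Y122.39 F888
G1 X141.86 Y137.13 F888
G1 X147.34 Y139.41 F888
M5
G0 X0.00 Y0.00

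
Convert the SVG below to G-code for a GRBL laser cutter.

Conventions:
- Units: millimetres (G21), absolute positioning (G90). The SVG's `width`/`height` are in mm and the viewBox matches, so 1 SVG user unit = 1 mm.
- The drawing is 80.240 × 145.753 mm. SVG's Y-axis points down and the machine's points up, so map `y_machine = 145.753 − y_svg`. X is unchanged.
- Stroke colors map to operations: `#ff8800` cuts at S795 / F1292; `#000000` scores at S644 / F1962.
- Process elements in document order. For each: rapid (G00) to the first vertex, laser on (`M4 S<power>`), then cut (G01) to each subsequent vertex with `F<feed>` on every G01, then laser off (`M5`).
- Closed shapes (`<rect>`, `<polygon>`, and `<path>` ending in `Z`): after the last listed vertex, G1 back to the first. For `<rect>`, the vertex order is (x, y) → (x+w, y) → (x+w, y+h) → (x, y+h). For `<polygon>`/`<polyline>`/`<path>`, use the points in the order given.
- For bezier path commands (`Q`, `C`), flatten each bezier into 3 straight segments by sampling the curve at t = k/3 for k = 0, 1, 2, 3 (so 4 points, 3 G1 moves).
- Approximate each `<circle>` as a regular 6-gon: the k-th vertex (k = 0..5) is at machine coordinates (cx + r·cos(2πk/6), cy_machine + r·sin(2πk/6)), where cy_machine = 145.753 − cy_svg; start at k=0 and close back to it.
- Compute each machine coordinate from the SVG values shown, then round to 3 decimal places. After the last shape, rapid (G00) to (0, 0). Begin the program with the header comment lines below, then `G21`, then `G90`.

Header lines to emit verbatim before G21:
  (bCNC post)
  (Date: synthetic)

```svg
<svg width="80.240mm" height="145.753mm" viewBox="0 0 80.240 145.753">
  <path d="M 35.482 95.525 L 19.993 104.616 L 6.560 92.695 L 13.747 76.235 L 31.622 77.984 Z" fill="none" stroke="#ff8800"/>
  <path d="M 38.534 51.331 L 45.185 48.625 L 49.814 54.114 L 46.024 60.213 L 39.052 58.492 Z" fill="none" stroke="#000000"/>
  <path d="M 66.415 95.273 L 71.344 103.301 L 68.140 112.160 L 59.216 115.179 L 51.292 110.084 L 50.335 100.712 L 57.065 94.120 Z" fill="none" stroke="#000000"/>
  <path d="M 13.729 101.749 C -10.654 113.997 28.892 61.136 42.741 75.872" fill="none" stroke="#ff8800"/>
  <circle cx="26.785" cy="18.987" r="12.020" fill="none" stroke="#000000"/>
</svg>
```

Since the viewBox matches the mm dimensions, user units are millimetres directly. The only transform is the Y-flip y_m = 145.753 − y_svg.

Shape 1 is a regular polygon drawn with `<path>`. Its stroke #ff8800 means cut at S795, F1292. After flipping Y the toolpath is (35.482,50.228) → (19.993,41.137) → (6.560,53.058) → (13.747,69.518) → (31.622,67.769) → (35.482,50.228), returning to the start.

Shape 2 is a regular polygon drawn with `<path>`. Its stroke #000000 means score at S644, F1962. After flipping Y the toolpath is (38.534,94.422) → (45.185,97.128) → (49.814,91.639) → (46.024,85.540) → (39.052,87.261) → (38.534,94.422), returning to the start.

Shape 3 is a regular polygon drawn with `<path>`. Its stroke #000000 means score at S644, F1962. After flipping Y the toolpath is (66.415,50.480) → (71.344,42.452) → (68.140,33.593) → (59.216,30.574) → (51.292,35.669) → (50.335,45.041) → (57.065,51.633) → (66.415,50.480), returning to the start.

Shape 4 is a cubic bezier drawn with `<path>`. Its stroke #ff8800 means cut at S795, F1292. After flipping Y the toolpath is (13.729,44.004) → (7.336,48.544) → (23.646,67.000) → (42.741,69.881).

Shape 5 is a circle drawn with `<circle>`. Its stroke #000000 means score at S644, F1962. After flipping Y the toolpath is (38.805,126.766) → (32.795,137.176) → (20.775,137.176) → (14.765,126.766) → (20.775,116.356) → (32.795,116.356) → (38.805,126.766), returning to the start.

(bCNC post)
(Date: synthetic)
G21
G90
G00 X35.482 Y50.228
M4 S795
G01 X19.993 Y41.137 F1292
G01 X6.560 Y53.058 F1292
G01 X13.747 Y69.518 F1292
G01 X31.622 Y67.769 F1292
G01 X35.482 Y50.228 F1292
M5
G00 X38.534 Y94.422
M4 S644
G01 X45.185 Y97.128 F1962
G01 X49.814 Y91.639 F1962
G01 X46.024 Y85.540 F1962
G01 X39.052 Y87.261 F1962
G01 X38.534 Y94.422 F1962
M5
G00 X66.415 Y50.480
M4 S644
G01 X71.344 Y42.452 F1962
G01 X68.140 Y33.593 F1962
G01 X59.216 Y30.574 F1962
G01 X51.292 Y35.669 F1962
G01 X50.335 Y45.041 F1962
G01 X57.065 Y51.633 F1962
G01 X66.415 Y50.480 F1962
M5
G00 X13.729 Y44.004
M4 S795
G01 X7.336 Y48.544 F1292
G01 X23.646 Y67.000 F1292
G01 X42.741 Y69.881 F1292
M5
G00 X38.805 Y126.766
M4 S644
G01 X32.795 Y137.176 F1962
G01 X20.775 Y137.176 F1962
G01 X14.765 Y126.766 F1962
G01 X20.775 Y116.356 F1962
G01 X32.795 Y116.356 F1962
G01 X38.805 Y126.766 F1962
M5
G00 X0.000 Y0.000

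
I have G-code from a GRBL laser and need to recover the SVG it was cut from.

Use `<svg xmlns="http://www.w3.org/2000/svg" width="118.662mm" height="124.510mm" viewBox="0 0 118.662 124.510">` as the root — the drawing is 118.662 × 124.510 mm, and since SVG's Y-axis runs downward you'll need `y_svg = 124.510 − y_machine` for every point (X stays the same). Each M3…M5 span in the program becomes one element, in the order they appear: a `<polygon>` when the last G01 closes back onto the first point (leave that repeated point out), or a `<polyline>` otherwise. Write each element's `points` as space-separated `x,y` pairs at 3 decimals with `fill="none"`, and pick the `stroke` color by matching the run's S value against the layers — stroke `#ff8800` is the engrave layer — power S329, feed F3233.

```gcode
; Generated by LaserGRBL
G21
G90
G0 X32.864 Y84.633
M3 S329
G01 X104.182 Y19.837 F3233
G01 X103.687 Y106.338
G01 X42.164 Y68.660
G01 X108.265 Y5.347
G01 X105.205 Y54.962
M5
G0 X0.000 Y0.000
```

y_svg = 124.510 − y_m. Every run uses S329, so all elements get stroke `#ff8800` (engrave).

[1] open run; points: 32.864,39.877 104.182,104.673 103.687,18.172 42.164,55.850 108.265,119.163 105.205,69.548

<svg xmlns="http://www.w3.org/2000/svg" width="118.662mm" height="124.510mm" viewBox="0 0 118.662 124.510">
  <polyline points="32.864,39.877 104.182,104.673 103.687,18.172 42.164,55.850 108.265,119.163 105.205,69.548" fill="none" stroke="#ff8800"/>
</svg>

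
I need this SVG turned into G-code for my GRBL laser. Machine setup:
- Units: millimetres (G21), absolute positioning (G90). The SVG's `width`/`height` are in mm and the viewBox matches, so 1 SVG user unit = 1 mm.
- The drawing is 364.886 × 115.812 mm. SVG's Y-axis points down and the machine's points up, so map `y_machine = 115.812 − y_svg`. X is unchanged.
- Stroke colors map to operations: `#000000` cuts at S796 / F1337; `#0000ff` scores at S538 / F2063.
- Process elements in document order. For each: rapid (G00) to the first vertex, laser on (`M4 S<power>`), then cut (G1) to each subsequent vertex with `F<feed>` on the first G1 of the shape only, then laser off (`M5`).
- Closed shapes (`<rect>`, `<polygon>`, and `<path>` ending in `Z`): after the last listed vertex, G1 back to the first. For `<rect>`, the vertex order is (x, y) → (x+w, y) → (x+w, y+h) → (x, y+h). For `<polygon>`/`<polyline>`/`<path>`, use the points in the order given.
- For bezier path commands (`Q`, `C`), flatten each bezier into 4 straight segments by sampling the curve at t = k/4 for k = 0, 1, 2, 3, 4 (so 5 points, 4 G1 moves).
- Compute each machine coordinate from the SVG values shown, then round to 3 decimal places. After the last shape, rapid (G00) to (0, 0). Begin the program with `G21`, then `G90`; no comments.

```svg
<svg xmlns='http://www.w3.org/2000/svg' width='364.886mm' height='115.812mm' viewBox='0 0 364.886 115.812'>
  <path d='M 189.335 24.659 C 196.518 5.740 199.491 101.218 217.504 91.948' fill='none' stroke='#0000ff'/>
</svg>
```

1 u = 1 mm; y_m = 115.812 − y.

[1] `<path>` cubic bezier, #0000ff→score S538 F2063: (189.335,91.153) → (194.234,87.317) → (199.358,61.127) → (206.513,33.128) → (217.504,23.864)

G21
G90
G00 X189.335 Y91.153
M4 S538
G1 X194.234 Y87.317 F2063
G1 X199.358 Y61.127
G1 X206.513 Y33.128
G1 X217.504 Y23.864
M5
G00 X0.000 Y0.000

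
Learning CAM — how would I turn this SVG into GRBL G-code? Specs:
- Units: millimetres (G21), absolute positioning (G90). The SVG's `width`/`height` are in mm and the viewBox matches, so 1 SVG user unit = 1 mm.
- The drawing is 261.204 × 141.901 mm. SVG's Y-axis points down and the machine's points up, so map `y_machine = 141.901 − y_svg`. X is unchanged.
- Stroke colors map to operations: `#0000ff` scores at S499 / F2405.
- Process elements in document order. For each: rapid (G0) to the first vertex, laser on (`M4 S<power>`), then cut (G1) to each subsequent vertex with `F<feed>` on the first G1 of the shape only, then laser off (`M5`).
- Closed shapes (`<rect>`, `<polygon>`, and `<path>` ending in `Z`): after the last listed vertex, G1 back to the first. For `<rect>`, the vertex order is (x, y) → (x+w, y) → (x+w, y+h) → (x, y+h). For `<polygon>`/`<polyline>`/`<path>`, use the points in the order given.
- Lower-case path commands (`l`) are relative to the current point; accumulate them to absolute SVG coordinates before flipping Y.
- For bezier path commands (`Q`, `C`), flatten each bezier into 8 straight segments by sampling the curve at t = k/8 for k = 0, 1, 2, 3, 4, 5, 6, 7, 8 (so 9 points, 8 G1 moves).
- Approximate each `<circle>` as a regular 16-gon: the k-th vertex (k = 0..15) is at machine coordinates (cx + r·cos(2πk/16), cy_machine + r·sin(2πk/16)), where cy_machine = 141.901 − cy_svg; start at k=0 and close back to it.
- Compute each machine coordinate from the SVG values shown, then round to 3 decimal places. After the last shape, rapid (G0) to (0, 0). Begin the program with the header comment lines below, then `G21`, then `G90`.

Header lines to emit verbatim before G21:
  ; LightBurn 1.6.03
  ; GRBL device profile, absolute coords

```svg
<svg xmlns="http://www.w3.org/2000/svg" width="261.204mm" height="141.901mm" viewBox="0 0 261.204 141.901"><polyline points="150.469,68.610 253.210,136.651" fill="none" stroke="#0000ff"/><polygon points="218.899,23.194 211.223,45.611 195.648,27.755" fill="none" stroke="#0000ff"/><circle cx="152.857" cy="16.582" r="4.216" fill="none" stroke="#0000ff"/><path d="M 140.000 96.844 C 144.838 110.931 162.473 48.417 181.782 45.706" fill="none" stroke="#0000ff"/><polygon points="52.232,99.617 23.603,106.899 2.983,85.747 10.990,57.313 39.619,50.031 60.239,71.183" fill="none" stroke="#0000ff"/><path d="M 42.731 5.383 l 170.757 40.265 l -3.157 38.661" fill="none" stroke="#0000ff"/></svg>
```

; LightBurn 1.6.03
; GRBL device profile, absolute coords
G21
G90
G0 X150.469 Y73.291
M4 S499
G1 X253.210 Y5.250 F2405
M5
G0 X218.899 Y118.707
M4 S499
G1 X211.223 Y96.290 F2405
G1 X195.648 Y114.146
G1 X218.899 Y118.707
M5
G0 X157.073 Y125.319
M4 S499
G1 X156.752 Y126.932 F2405
G1 X155.838 Y128.300
G1 X154.470 Y129.214
G1 X152.857 Y129.535
G1 X151.244 Y129.214
G1 X149.876 Y128.300
G1 X148.962 Y126.932
G1 X148.641 Y125.319
G1 X148.962 Y123.706
G1 X149.876 Y122.338
G1 X151.244 Y121.424
G1 X152.857 Y121.103
G1 X154.470 Y121.424
G1 X155.838 Y122.338
G1 X156.752 Y123.706
G1 X157.073 Y125.319
M5
G0 X140.000 Y45.057
M4 S499
G1 X142.392 Y43.099 F2405
G1 X145.854 Y46.723
G1 X150.255 Y54.332
G1 X155.464 Y64.327
G1 X161.352 Y75.109
G1 X167.788 Y85.080
G1 X174.641 Y92.642
G1 X181.782 Y96.195
M5
G0 X52.232 Y42.284
M4 S499
G1 X23.603 Y35.002 F2405
G1 X2.983 Y56.154
G1 X10.990 Y84.588
G1 X39.619 Y91.870
G1 X60.239 Y70.718
G1 X52.232 Y42.284
M5
G0 X42.731 Y136.518
M4 S499
G1 X213.488 Y96.253 F2405
G1 X210.331 Y57.592
M5
G0 X0.000 Y0.000

Since the viewBox matches the mm dimensions, user units are millimetres directly. The only transform is the Y-flip y_m = 141.901 − y_svg.

Shape 1 is a line segment drawn with `<polyline>`. Its stroke #0000ff means score at S499, F2405. After flipping Y the toolpath is (150.469,73.291) → (253.210,5.250).

Shape 2 is a regular polygon drawn with `<polygon>`. Its stroke #0000ff means score at S499, F2405. After flipping Y the toolpath is (218.899,118.707) → (211.223,96.290) → (195.648,114.146) → (218.899,118.707), returning to the start.

Shape 3 is a circle drawn with `<circle>`. Its stroke #0000ff means score at S499, F2405. After flipping Y the toolpath is (157.073,125.319) → (156.752,126.932) → (155.838,128.300) → (154.470,129.214) → (152.857,129.535) → (151.244,129.214) → (149.876,128.300) → (148.962,126.932) → (148.641,125.319) → (148.962,123.706) → (149.876,122.338) → (151.244,121.424) → (152.857,121.103) → (154.470,121.424) → (155.838,122.338) → (156.752,123.706) → (157.073,125.319), returning to the start.

Shape 4 is a cubic bezier drawn with `<path>`. Its stroke #0000ff means score at S499, F2405. After flipping Y the toolpath is (140.000,45.057) → (142.392,43.099) → (145.854,46.723) → (150.255,54.332) → (155.464,64.327) → (161.352,75.109) → (167.788,85.080) → (174.641,92.642) → (181.782,96.195).

Shape 5 is a regular polygon drawn with `<polygon>`. Its stroke #0000ff means score at S499, F2405. After flipping Y the toolpath is (52.232,42.284) → (23.603,35.002) → (2.983,56.154) → (10.990,84.588) → (39.619,91.870) → (60.239,70.718) → (52.232,42.284), returning to the start.

Shape 6 is a open polyline drawn with `<path>`. Its stroke #0000ff means score at S499, F2405. After flipping Y the toolpath is (42.731,136.518) → (213.488,96.253) → (210.331,57.592).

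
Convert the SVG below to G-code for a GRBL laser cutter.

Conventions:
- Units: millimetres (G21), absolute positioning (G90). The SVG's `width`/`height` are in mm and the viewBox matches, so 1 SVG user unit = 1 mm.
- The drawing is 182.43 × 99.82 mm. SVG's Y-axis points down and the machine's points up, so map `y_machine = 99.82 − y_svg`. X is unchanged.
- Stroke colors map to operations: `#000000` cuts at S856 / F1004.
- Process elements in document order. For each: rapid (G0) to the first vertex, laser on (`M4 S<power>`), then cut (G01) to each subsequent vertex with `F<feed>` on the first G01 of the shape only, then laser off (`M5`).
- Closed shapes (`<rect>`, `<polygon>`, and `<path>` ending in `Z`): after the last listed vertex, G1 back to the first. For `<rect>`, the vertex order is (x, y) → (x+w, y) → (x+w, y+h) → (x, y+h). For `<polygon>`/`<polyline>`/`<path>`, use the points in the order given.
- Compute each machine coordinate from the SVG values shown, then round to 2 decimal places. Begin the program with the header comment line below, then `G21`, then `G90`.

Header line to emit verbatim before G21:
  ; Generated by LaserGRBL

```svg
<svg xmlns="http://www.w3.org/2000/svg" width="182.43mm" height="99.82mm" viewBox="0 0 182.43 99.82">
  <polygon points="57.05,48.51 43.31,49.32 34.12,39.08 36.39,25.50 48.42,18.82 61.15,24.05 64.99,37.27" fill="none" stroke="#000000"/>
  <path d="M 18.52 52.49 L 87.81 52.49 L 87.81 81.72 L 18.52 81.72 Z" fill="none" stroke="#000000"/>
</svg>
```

Since the viewBox matches the mm dimensions, user units are millimetres directly. The only transform is the Y-flip y_m = 99.82 − y_svg.

Shape 1 is a regular polygon drawn with `<polygon>`. Its stroke #000000 means cut at S856, F1004. After flipping Y the toolpath is (57.05,51.31) → (43.31,50.50) → (34.12,60.74) → (36.39,74.32) → (48.42,81.00) → (61.15,75.77) → (64.99,62.55) → (57.05,51.31), returning to the start.

Shape 2 is a rectangle drawn with `<path>`. Its stroke #000000 means cut at S856, F1004. After flipping Y the toolpath is (18.52,47.33) → (87.81,47.33) → (87.81,18.10) → (18.52,18.10) → (18.52,47.33), returning to the start.

; Generated by LaserGRBL
G21
G90
G0 X57.05 Y51.31
M4 S856
G01 X43.31 Y50.50 F1004
G01 X34.12 Y60.74
G01 X36.39 Y74.32
G01 X48.42 Y81.00
G01 X61.15 Y75.77
G01 X64.99 Y62.55
G01 X57.05 Y51.31
M5
G0 X18.52 Y47.33
M4 S856
G01 X87.81 Y47.33 F1004
G01 X87.81 Y18.10
G01 X18.52 Y18.10
G01 X18.52 Y47.33
M5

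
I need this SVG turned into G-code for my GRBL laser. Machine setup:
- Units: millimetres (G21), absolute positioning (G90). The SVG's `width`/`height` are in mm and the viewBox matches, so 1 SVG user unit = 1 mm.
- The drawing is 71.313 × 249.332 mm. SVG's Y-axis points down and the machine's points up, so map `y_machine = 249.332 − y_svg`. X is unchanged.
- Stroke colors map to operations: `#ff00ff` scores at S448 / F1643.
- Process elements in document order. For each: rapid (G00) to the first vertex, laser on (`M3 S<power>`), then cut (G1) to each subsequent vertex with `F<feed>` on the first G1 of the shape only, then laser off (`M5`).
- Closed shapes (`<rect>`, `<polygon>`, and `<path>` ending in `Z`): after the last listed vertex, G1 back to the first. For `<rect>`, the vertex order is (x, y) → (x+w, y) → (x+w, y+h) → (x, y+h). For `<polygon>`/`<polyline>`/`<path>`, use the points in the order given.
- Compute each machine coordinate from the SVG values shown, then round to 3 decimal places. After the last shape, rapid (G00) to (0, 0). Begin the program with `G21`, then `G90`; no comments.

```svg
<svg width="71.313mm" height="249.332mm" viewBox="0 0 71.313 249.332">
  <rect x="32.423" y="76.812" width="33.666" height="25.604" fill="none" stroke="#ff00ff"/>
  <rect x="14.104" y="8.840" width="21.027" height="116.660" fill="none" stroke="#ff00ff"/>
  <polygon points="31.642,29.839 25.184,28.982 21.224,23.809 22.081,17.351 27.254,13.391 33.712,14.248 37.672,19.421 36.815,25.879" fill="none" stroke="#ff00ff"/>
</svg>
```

G21
G90
G00 X32.423 Y172.520
M3 S448
G1 X66.089 Y172.520 F1643
G1 X66.089 Y146.916
G1 X32.423 Y146.916
G1 X32.423 Y172.520
M5
G00 X14.104 Y240.492
M3 S448
G1 X35.131 Y240.492 F1643
G1 X35.131 Y123.832
G1 X14.104 Y123.832
G1 X14.104 Y240.492
M5
G00 X31.642 Y219.493
M3 S448
G1 X25.184 Y220.350 F1643
G1 X21.224 Y225.523
G1 X22.081 Y231.981
G1 X27.254 Y235.941
G1 X33.712 Y235.084
G1 X37.672 Y229.911
G1 X36.815 Y223.453
G1 X31.642 Y219.493
M5
G00 X0.000 Y0.000

1 u = 1 mm; y_m = 249.332 − y.

[1] `<rect>` rectangle, #ff00ff→score S448 F1643: (32.423,172.520) → (66.089,172.520) → (66.089,146.916) → (32.423,146.916) → (32.423,172.520) (closed)

[2] `<rect>` rectangle, #ff00ff→score S448 F1643: (14.104,240.492) → (35.131,240.492) → (35.131,123.832) → (14.104,123.832) → (14.104,240.492) (closed)

[3] `<polygon>` regular polygon, #ff00ff→score S448 F1643: (31.642,219.493) → (25.184,220.350) → (21.224,225.523) → (22.081,231.981) → (27.254,235.941) → (33.712,235.084) → (37.672,229.911) → (36.815,223.453) → (31.642,219.493) (closed)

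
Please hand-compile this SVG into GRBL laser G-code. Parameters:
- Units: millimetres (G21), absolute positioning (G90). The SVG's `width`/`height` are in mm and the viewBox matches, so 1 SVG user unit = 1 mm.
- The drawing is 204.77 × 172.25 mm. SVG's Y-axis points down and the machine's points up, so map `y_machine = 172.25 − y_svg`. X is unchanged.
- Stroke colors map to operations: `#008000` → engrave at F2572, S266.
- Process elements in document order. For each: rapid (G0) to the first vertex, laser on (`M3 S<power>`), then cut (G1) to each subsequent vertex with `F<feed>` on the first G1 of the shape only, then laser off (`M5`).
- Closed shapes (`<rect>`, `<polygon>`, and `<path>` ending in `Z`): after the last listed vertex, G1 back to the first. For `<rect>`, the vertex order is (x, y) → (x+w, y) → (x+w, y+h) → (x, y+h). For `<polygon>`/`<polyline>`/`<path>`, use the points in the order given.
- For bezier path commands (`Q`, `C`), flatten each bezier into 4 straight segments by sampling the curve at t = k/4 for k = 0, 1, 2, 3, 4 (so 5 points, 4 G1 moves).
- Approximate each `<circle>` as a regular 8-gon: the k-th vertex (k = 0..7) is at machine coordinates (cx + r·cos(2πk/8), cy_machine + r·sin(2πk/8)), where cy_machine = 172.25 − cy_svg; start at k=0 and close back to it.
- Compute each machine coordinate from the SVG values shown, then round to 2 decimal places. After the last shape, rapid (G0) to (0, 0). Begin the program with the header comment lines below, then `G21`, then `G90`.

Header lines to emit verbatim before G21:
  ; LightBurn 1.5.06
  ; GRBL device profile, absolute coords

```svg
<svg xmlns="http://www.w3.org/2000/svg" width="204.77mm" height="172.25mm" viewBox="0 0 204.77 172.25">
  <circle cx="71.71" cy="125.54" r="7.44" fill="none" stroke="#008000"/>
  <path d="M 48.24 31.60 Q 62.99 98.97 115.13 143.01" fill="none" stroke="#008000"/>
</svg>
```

Since the viewBox matches the mm dimensions, user units are millimetres directly. The only transform is the Y-flip y_m = 172.25 − y_svg.

Shape 1 is a circle drawn with `<circle>`. Its stroke #008000 means engrave at S266, F2572. After flipping Y the toolpath is (79.15,46.71) → (76.97,51.97) → (71.71,54.15) → (66.45,51.97) → (64.27,46.71) → (66.45,41.45) → (71.71,39.27) → (76.97,41.45) → (79.15,46.71), returning to the start.

Shape 2 is a quadratic bezier drawn with `<path>`. Its stroke #008000 means engrave at S266, F2572. After flipping Y the toolpath is (48.24,140.65) → (57.95,108.42) → (72.34,79.11) → (91.40,52.72) → (115.13,29.24).

; LightBurn 1.5.06
; GRBL device profile, absolute coords
G21
G90
G0 X79.15 Y46.71
M3 S266
G1 X76.97 Y51.97 F2572
G1 X71.71 Y54.15
G1 X66.45 Y51.97
G1 X64.27 Y46.71
G1 X66.45 Y41.45
G1 X71.71 Y39.27
G1 X76.97 Y41.45
G1 X79.15 Y46.71
M5
G0 X48.24 Y140.65
M3 S266
G1 X57.95 Y108.42 F2572
G1 X72.34 Y79.11
G1 X91.40 Y52.72
G1 X115.13 Y29.24
M5
G0 X0.00 Y0.00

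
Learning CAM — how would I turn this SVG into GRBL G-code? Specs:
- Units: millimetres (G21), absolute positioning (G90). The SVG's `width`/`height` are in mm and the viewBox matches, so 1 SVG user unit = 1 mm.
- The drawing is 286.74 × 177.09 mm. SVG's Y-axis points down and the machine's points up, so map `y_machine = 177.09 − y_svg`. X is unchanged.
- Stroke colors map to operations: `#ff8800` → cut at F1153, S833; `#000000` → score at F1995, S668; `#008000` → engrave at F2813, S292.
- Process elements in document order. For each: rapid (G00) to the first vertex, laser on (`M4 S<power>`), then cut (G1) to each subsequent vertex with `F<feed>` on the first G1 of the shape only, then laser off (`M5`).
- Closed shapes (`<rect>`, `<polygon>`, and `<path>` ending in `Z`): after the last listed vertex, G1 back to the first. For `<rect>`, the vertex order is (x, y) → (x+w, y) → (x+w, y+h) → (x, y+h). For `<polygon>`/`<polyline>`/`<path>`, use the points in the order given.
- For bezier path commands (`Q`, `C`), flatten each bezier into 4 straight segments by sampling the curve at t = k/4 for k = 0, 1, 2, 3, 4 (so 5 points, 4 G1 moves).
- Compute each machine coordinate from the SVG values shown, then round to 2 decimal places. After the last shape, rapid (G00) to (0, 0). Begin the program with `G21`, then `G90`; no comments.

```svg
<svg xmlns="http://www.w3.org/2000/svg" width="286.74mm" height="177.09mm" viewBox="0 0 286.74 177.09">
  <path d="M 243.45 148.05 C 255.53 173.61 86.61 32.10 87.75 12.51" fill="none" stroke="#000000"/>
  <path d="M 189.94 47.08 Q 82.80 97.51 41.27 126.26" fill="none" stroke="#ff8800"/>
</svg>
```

viewBox `0 0 286.74 177.09` with mm width/height → 1 unit = 1 mm. Flip: y_m = 177.09 − y_svg.

**Shape 1** — `<path>` cubic bezier, stroke `#000000` → score (S668, F1995). Control points (SVG): P0=(243.45,148.05), P1=(255.53,173.61), P2=(86.61,32.10), P3=(87.75,12.51); sampled at t=k/4. Machine vertices: (243.45,29.04) → (224.06,36.68) → (169.70,79.88) → (113.30,131.54) → (87.75,164.58). Open path.

**Shape 2** — `<path>` quadratic bezier, stroke `#ff8800` → cut (S833, F1153). Control points (SVG): P0=(189.94,47.08), P1=(82.80,97.51), P2=(41.27,126.26); sampled at t=k/4. Machine vertices: (189.94,130.01) → (140.47,106.15) → (99.20,85.00) → (66.14,66.56) → (41.27,50.83). Open path.

G21
G90
G00 X243.45 Y29.04
M4 S668
G1 X224.06 Y36.68 F1995
G1 X169.70 Y79.88
G1 X113.30 Y131.54
G1 X87.75 Y164.58
M5
G00 X189.94 Y130.01
M4 S833
G1 X140.47 Y106.15 F1153
G1 X99.20 Y85.00
G1 X66.14 Y66.56
G1 X41.27 Y50.83
M5
G00 X0.00 Y0.00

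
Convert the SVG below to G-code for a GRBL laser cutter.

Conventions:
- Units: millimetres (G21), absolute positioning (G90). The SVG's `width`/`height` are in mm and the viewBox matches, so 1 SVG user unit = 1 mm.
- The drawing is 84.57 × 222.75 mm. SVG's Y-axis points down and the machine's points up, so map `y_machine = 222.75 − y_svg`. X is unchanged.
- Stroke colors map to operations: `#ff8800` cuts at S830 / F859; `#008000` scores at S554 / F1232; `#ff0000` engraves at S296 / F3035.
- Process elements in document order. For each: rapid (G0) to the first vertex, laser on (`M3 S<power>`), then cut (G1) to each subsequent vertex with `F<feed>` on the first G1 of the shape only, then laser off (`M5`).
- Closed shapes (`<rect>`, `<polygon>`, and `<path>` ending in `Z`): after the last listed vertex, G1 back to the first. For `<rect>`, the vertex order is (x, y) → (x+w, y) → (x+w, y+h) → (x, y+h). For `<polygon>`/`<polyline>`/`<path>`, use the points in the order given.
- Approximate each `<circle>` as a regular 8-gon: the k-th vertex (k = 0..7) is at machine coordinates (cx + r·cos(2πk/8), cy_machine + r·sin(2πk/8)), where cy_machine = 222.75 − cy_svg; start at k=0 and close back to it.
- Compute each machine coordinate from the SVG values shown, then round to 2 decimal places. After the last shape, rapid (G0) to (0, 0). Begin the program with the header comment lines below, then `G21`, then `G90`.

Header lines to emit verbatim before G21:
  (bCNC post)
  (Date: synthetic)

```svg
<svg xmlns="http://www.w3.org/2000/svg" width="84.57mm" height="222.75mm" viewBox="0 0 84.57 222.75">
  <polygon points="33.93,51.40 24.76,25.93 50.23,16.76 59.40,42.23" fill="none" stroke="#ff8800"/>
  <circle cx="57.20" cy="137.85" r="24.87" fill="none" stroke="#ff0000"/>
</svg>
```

viewBox `0 0 84.57 222.75` with mm width/height → 1 unit = 1 mm. Flip: y_m = 222.75 − y_svg.

**Shape 1** — `<polygon>` regular polygon, stroke `#ff8800` → cut (S830, F859). Machine vertices: (33.93,171.35) → (24.76,196.82) → (50.23,205.99) → (59.40,180.52) → (33.93,171.35). Closed: final G1 returns to the first vertex.

**Shape 2** — `<circle>` circle, stroke `#ff0000` → engrave (S296, F3035). Machine vertices: (82.07,84.90) → (74.79,102.49) → (57.20,109.77) → (39.61,102.49) → (32.33,84.90) → (39.61,67.31) → (57.20,60.03) → (74.79,67.31) → (82.07,84.90). Closed: final G1 returns to the first vertex.

(bCNC post)
(Date: synthetic)
G21
G90
G0 X33.93 Y171.35
M3 S830
G1 X24.76 Y196.82 F859
G1 X50.23 Y205.99
G1 X59.40 Y180.52
G1 X33.93 Y171.35
M5
G0 X82.07 Y84.90
M3 S296
G1 X74.79 Y102.49 F3035
G1 X57.20 Y109.77
G1 X39.61 Y102.49
G1 X32.33 Y84.90
G1 X39.61 Y67.31
G1 X57.20 Y60.03
G1 X74.79 Y67.31
G1 X82.07 Y84.90
M5
G0 X0.00 Y0.00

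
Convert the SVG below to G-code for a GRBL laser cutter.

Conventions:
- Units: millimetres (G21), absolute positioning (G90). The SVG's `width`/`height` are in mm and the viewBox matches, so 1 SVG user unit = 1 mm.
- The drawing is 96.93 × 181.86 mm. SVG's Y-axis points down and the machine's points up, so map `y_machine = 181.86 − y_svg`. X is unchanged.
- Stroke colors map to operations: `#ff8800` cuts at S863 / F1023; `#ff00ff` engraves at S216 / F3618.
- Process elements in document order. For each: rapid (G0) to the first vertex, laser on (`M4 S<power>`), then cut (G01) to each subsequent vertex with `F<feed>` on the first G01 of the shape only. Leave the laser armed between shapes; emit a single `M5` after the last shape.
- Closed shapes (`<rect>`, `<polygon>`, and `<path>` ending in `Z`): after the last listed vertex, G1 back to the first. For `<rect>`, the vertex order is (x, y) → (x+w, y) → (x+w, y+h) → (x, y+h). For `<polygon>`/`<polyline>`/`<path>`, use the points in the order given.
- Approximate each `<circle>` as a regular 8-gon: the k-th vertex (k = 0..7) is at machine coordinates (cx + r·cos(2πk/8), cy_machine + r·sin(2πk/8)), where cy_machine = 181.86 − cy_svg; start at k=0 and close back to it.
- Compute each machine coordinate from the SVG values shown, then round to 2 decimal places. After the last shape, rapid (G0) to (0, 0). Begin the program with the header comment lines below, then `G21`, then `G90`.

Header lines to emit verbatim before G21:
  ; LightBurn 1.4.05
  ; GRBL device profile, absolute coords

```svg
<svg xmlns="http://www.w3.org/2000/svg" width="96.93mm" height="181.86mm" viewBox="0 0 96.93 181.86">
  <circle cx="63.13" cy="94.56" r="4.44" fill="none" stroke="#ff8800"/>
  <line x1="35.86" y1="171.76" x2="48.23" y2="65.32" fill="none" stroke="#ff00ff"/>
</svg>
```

; LightBurn 1.4.05
; GRBL device profile, absolute coords
G21
G90
G0 X67.57 Y87.30
M4 S863
G01 X66.27 Y90.44 F1023
G01 X63.13 Y91.74
G01 X59.99 Y90.44
G01 X58.69 Y87.30
G01 X59.99 Y84.16
G01 X63.13 Y82.86
G01 X66.27 Y84.16
G01 X67.57 Y87.30
G0 X35.86 Y10.10
M4 S216
G01 X48.23 Y116.54 F3618
M5
G0 X0.00 Y0.00

viewBox `0 0 96.93 181.86` with mm width/height → 1 unit = 1 mm. Flip: y_m = 181.86 − y_svg.

**Shape 1** — `<circle>` circle, stroke `#ff8800` → cut (S863, F1023). Machine vertices: (67.57,87.30) → (66.27,90.44) → (63.13,91.74) → (59.99,90.44) → (58.69,87.30) → (59.99,84.16) → (63.13,82.86) → (66.27,84.16) → (67.57,87.30). Closed: final G1 returns to the first vertex.

**Shape 2** — `<line>` line segment, stroke `#ff00ff` → engrave (S216, F3618). Machine vertices: (35.86,10.10) → (48.23,116.54). Open path.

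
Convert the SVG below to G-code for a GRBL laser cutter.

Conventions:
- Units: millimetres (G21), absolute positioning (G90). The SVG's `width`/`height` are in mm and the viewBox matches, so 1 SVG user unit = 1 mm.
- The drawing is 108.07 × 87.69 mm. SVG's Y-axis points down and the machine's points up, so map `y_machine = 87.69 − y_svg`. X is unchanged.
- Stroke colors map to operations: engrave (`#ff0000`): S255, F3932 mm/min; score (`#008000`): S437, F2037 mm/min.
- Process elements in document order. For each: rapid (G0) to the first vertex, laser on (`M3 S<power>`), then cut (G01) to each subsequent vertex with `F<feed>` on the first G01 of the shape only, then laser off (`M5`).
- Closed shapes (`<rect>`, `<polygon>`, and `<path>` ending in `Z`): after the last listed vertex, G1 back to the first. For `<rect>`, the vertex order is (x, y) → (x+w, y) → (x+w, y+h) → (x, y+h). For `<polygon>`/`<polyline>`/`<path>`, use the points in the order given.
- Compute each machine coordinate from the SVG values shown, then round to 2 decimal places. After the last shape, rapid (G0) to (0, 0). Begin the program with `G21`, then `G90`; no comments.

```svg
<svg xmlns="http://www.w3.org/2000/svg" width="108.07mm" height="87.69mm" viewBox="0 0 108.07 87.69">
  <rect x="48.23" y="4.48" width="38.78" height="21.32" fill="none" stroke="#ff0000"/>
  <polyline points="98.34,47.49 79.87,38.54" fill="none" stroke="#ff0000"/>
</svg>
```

G21
G90
G0 X48.23 Y83.21
M3 S255
G01 X87.01 Y83.21 F3932
G01 X87.01 Y61.89
G01 X48.23 Y61.89
G01 X48.23 Y83.21
M5
G0 X98.34 Y40.20
M3 S255
G01 X79.87 Y49.15 F3932
M5
G0 X0.00 Y0.00

Since the viewBox matches the mm dimensions, user units are millimetres directly. The only transform is the Y-flip y_m = 87.69 − y_svg.

Shape 1 is a rectangle drawn with `<rect>`. Its stroke #ff0000 means engrave at S255, F3932. After flipping Y the toolpath is (48.23,83.21) → (87.01,83.21) → (87.01,61.89) → (48.23,61.89) → (48.23,83.21), returning to the start.

Shape 2 is a line segment drawn with `<polyline>`. Its stroke #ff0000 means engrave at S255, F3932. After flipping Y the toolpath is (98.34,40.20) → (79.87,49.15).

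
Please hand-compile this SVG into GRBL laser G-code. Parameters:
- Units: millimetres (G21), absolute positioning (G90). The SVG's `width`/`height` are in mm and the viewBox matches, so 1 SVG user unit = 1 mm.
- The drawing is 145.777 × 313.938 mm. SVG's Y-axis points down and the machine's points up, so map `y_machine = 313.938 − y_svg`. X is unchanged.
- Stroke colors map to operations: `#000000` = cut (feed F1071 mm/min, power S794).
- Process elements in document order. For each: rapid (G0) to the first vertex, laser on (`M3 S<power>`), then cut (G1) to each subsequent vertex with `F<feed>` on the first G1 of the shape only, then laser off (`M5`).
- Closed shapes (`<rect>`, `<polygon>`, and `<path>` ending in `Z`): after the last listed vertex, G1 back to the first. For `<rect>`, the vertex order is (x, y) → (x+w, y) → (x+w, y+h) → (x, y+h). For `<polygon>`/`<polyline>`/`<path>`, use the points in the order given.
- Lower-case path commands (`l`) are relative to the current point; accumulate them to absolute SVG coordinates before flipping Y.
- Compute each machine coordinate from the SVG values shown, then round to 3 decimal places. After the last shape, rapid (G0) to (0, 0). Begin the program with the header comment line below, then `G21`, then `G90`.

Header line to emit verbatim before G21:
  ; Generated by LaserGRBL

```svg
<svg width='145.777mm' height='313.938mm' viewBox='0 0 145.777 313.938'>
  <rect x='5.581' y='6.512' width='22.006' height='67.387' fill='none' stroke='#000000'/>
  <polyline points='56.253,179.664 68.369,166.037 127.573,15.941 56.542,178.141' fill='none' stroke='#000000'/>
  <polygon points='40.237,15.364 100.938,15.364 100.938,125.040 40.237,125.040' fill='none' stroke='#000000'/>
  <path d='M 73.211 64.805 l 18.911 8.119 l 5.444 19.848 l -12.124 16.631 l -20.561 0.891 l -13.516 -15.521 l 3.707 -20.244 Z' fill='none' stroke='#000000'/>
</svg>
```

; Generated by LaserGRBL
G21
G90
G0 X5.581 Y307.426
M3 S794
G1 X27.587 Y307.426 F1071
G1 X27.587 Y240.039
G1 X5.581 Y240.039
G1 X5.581 Y307.426
M5
G0 X56.253 Y134.274
M3 S794
G1 X68.369 Y147.901 F1071
G1 X127.573 Y297.997
G1 X56.542 Y135.797
M5
G0 X40.237 Y298.574
M3 S794
G1 X100.938 Y298.574 F1071
G1 X100.938 Y188.898
G1 X40.237 Y188.898
G1 X40.237 Y298.574
M5
G0 X73.211 Y249.133
M3 S794
G1 X92.122 Y241.014 F1071
G1 X97.566 Y221.166
G1 X85.442 Y204.535
G1 X64.881 Y203.644
G1 X51.365 Y219.165
G1 X55.072 Y239.409
G1 X73.211 Y249.133
M5
G0 X0.000 Y0.000

1 u = 1 mm; y_m = 313.938 − y.

[1] `<rect>` rectangle, #000000→cut S794 F1071: (5.581,307.426) → (27.587,307.426) → (27.587,240.039) → (5.581,240.039) → (5.581,307.426) (closed)

[2] `<polyline>` open polyline, #000000→cut S794 F1071: (56.253,134.274) → (68.369,147.901) → (127.573,297.997) → (56.542,135.797)

[3] `<polygon>` rectangle, #000000→cut S794 F1071: (40.237,298.574) → (100.938,298.574) → (100.938,188.898) → (40.237,188.898) → (40.237,298.574) (closed)

[4] `<path>` regular polygon, #000000→cut S794 F1071: (73.211,249.133) → (92.122,241.014) → (97.566,221.166) → (85.442,204.535) → (64.881,203.644) → (51.365,219.165) → (55.072,239.409) → (73.211,249.133) (closed)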